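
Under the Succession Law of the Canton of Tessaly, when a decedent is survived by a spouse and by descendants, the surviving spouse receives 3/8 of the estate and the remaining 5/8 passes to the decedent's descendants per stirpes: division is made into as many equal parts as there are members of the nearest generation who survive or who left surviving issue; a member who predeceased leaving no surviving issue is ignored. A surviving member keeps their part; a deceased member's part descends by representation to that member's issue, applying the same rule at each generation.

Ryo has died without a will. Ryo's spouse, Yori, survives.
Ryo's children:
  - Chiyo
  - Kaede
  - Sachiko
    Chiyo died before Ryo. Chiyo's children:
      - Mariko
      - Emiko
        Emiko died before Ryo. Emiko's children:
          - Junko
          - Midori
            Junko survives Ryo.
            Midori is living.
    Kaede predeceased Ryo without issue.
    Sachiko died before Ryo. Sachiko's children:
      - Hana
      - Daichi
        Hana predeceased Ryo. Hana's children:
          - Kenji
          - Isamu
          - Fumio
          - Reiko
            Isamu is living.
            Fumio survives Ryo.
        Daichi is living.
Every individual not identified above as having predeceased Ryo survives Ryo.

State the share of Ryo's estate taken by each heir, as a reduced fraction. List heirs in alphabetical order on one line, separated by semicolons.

Yori, as surviving spouse, takes 3/8.
The remaining 5/8 passes to Ryo's descendants per stirpes.
Kaede left no surviving issue, so that branch lapses and is disregarded.
The 5/8 is divided into 2 equal shares of 5/16 among Chiyo, Sachiko.
Chiyo predeceased; the 5/16 allotted to Chiyo's branch passes to Chiyo's issue by representation.
The 5/16 is divided into 2 equal shares of 5/32 among Mariko, Emiko.
Mariko is living and takes 5/32.
Emiko predeceased; the 5/32 allotted to Emiko's branch passes to Emiko's issue by representation.
The 5/32 is divided into 2 equal shares of 5/64 among Junko, Midori.
Junko is living and takes 5/64.
Midori is living and takes 5/64.
Sachiko predeceased; the 5/16 allotted to Sachiko's branch passes to Sachiko's issue by representation.
The 5/16 is divided into 2 equal shares of 5/32 among Hana, Daichi.
Hana predeceased; the 5/32 allotted to Hana's branch passes to Hana's issue by representation.
The 5/32 is divided into 4 equal shares of 5/128 among Kenji, Isamu, Fumio, Reiko.
Kenji is living and takes 5/128.
Isamu is living and takes 5/128.
Fumio is living and takes 5/128.
Reiko is living and takes 5/128.
Daichi is living and takes 5/32.

Daichi 5/32; Fumio 5/128; Isamu 5/128; Junko 5/64; Kenji 5/128; Mariko 5/32; Midori 5/64; Reiko 5/128; Yori 3/8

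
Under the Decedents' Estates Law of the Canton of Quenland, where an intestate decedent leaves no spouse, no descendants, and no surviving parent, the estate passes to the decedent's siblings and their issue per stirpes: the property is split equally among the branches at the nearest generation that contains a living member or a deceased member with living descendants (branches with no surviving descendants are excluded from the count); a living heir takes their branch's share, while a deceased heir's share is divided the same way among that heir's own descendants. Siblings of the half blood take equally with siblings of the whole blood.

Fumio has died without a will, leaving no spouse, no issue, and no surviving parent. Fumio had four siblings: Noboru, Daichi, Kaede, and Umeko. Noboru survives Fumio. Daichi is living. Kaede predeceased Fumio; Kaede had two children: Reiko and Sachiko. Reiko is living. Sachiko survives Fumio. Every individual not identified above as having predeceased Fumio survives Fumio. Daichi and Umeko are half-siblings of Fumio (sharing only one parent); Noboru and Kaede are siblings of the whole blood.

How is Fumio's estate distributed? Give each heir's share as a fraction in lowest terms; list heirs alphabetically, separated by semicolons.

No spouse, descendants, or parent survives, so the estate passes to Fumio's siblings per stirpes.
Half-blood and whole-blood siblings take equally under the stated rule.
The estate is divided into 4 equal shares of 1/4 among Noboru, Daichi, Kaede, Umeko.
Noboru is living and takes 1/4.
Daichi is living and takes 1/4.
Kaede predeceased; the 1/4 allotted to Kaede's branch passes to Kaede's issue by representation.
The 1/4 is divided into 2 equal shares of 1/8 among Reiko, Sachiko.
Reiko is living and takes 1/8.
Sachiko is living and takes 1/8.
Umeko is living and takes 1/4.

Daichi 1/4; Noboru 1/4; Reiko 1/8; Sachiko 1/8; Umeko 1/4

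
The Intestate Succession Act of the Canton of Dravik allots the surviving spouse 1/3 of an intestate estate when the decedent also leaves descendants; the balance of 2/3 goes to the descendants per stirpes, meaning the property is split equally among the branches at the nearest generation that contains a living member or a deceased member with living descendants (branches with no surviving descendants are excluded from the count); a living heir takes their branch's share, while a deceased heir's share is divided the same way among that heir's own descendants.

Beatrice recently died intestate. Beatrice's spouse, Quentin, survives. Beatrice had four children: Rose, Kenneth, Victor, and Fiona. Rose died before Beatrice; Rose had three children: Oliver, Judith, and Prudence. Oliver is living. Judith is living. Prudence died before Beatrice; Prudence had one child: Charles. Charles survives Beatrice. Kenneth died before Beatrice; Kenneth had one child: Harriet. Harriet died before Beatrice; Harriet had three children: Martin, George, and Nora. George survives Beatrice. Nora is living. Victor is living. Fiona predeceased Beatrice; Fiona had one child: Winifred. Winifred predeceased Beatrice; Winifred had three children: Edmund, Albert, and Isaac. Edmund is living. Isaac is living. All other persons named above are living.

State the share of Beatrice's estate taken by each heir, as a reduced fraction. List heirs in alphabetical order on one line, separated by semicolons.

Quentin, as surviving spouse, takes 1/3.
The remaining 2/3 passes to Beatrice's descendants per stirpes.
The 2/3 is divided into 4 equal shares of 1/6 among Rose, Kenneth, Victor, Fiona.
Rose predeceased; the 1/6 allotted to Rose's branch passes to Rose's issue by representation.
The 1/6 is divided into 3 equal shares of 1/18 among Oliver, Judith, Prudence.
Oliver is living and takes 1/18.
Judith is living and takes 1/18.
Prudence predeceased; the 1/18 allotted to Prudence's branch passes to Prudence's issue by representation.
Charles is the sole taker at this level and receives the full 1/18.
Kenneth predeceased; the 1/6 allotted to Kenneth's branch passes to Kenneth's issue by representation.
Harriet's line is the sole branch at this level, so the full 1/6 passes to Harriet's issue by representation.
The 1/6 is divided into 3 equal shares of 1/18 among Martin, George, Nora.
Martin is living and takes 1/18.
George is living and takes 1/18.
Nora is living and takes 1/18.
Victor is living and takes 1/6.
Fiona predeceased; the 1/6 allotted to Fiona's branch passes to Fiona's issue by representation.
Winifred's line is the sole branch at this level, so the full 1/6 passes to Winifred's issue by representation.
The 1/6 is divided into 3 equal shares of 1/18 among Edmund, Albert, Isaac.
Edmund is living and takes 1/18.
Albert is living and takes 1/18.
Isaac is living and takes 1/18.

Albert 1/18; Charles 1/18; Edmund 1/18; George 1/18; Isaac 1/18; Judith 1/18; Martin 1/18; Nora 1/18; Oliver 1/18; Quentin 1/3; Victor 1/6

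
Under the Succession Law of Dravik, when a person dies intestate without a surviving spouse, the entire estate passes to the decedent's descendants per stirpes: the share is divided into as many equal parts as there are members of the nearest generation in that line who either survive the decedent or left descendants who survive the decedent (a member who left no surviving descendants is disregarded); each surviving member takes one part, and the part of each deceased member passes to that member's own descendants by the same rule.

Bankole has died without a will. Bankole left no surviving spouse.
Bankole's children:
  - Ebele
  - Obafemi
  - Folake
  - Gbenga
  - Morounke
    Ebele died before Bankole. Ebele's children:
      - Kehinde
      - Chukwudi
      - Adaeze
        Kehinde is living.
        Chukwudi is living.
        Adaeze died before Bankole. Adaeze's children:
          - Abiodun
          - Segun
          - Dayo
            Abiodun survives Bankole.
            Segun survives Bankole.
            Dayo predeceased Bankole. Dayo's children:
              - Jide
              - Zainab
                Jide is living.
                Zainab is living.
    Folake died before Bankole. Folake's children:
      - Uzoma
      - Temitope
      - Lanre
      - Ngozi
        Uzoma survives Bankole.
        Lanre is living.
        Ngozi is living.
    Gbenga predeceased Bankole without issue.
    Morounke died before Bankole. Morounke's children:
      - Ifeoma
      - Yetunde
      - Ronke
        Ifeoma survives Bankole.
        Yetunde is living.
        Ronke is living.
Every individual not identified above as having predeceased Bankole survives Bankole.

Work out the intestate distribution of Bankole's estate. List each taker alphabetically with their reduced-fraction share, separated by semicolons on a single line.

There is no surviving spouse, so the entire estate passes to Bankole's descendants per stirpes.
Gbenga left no surviving issue, so that branch lapses and is disregarded.
The estate is divided into 4 equal shares of 1/4 among Ebele, Obafemi, Folake, Morounke.
Ebele predeceased; the 1/4 allotted to Ebele's branch passes to Ebele's issue by representation.
The 1/4 is divided into 3 equal shares of 1/12 among Kehinde, Chukwudi, Adaeze.
Kehinde is living and takes 1/12.
Chukwudi is living and takes 1/12.
Adaeze predeceased; the 1/12 allotted to Adaeze's branch passes to Adaeze's issue by representation.
The 1/12 is divided into 3 equal shares of 1/36 among Abiodun, Segun, Dayo.
Abiodun is living and takes 1/36.
Segun is living and takes 1/36.
Dayo predeceased; the 1/36 allotted to Dayo's branch passes to Dayo's issue by representation.
The 1/36 is divided into 2 equal shares of 1/72 among Jide, Zainab.
Jide is living and takes 1/72.
Zainab is living and takes 1/72.
Obafemi is living and takes 1/4.
Folake predeceased; the 1/4 allotted to Folake's branch passes to Folake's issue by representation.
The 1/4 is divided into 4 equal shares of 1/16 among Uzoma, Temitope, Lanre, Ngozi.
Uzoma is living and takes 1/16.
Temitope is living and takes 1/16.
Lanre is living and takes 1/16.
Ngozi is living and takes 1/16.
Morounke predeceased; the 1/4 allotted to Morounke's branch passes to Morounke's issue by representation.
The 1/4 is divided into 3 equal shares of 1/12 among Ifeoma, Yetunde, Ronke.
Ifeoma is living and takes 1/12.
Yetunde is living and takes 1/12.
Ronke is living and takes 1/12.

Abiodun 1/36; Chukwudi 1/12; Ifeoma 1/12; Jide 1/72; Kehinde 1/12; Lanre 1/16; Ngozi 1/16; Obafemi 1/4; Ronke 1/12; Segun 1/36; Temitope 1/16; Uzoma 1/16; Yetunde 1/12; Zainab 1/72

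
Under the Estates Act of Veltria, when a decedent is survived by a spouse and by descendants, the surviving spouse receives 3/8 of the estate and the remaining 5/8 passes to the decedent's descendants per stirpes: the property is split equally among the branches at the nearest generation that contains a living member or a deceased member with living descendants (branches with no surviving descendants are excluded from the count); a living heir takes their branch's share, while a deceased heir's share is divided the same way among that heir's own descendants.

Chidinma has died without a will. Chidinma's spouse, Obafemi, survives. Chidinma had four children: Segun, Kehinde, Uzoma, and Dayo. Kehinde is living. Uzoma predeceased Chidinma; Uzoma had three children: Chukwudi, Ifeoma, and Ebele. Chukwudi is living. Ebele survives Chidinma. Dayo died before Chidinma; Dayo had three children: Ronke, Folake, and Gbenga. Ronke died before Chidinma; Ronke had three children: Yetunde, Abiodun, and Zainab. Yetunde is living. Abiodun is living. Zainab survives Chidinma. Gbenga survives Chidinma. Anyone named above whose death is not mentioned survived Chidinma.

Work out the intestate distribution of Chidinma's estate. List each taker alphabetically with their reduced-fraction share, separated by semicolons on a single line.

Obafemi, as surviving spouse, takes 3/8.
The remaining 5/8 passes to Chidinma's descendants per stirpes.
The 5/8 is divided into 4 equal shares of 5/32 among Segun, Kehinde, Uzoma, Dayo.
Segun is living and takes 5/32.
Kehinde is living and takes 5/32.
Uzoma predeceased; the 5/32 allotted to Uzoma's branch passes to Uzoma's issue by representation.
The 5/32 is divided into 3 equal shares of 5/96 among Chukwudi, Ifeoma, Ebele.
Chukwudi is living and takes 5/96.
Ifeoma is living and takes 5/96.
Ebele is living and takes 5/96.
Dayo predeceased; the 5/32 allotted to Dayo's branch passes to Dayo's issue by representation.
The 5/32 is divided into 3 equal shares of 5/96 among Ronke, Folake, Gbenga.
Ronke predeceased; the 5/96 allotted to Ronke's branch passes to Ronke's issue by representation.
The 5/96 is divided into 3 equal shares of 5/288 among Yetunde, Abiodun, Zainab.
Yetunde is living and takes 5/288.
Abiodun is living and takes 5/288.
Zainab is living and takes 5/288.
Folake is living and takes 5/96.
Gbenga is living and takes 5/96.

Abiodun 5/288; Chukwudi 5/96; Ebele 5/96; Folake 5/96; Gbenga 5/96; Ifeoma 5/96; Kehinde 5/32; Obafemi 3/8; Segun 5/32; Yetunde 5/288; Zainab 5/288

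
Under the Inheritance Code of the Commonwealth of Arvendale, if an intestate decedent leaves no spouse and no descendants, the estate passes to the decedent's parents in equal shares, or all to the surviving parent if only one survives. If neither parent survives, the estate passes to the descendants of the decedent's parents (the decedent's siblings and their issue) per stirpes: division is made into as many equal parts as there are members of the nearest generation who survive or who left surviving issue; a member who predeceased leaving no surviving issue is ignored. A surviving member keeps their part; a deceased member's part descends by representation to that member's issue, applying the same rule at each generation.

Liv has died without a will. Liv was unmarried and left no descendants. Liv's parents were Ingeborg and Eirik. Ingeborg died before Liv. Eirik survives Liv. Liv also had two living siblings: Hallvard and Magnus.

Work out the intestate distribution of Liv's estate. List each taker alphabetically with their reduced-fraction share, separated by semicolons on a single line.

Eirik 1

Only one parent, Eirik, survives, so Eirik takes the entire estate. The siblings take nothing because a surviving parent has priority.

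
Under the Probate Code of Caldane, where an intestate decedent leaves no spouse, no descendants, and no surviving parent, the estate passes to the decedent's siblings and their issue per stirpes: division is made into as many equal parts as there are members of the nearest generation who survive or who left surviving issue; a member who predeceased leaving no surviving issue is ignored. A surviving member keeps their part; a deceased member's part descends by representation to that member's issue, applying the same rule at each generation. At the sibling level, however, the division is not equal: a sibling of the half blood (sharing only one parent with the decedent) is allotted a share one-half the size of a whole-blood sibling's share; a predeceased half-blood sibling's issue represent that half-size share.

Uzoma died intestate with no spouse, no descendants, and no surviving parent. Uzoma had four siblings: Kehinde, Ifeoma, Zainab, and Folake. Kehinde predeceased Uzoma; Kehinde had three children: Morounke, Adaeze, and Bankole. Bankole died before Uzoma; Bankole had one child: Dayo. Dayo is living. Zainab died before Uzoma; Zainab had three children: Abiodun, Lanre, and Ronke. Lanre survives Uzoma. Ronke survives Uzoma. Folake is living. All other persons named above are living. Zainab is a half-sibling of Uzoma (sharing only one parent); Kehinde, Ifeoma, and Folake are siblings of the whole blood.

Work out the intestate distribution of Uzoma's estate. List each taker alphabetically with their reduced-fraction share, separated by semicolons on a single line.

No spouse, descendants, or parent survives, so the estate passes to Uzoma's siblings per stirpes.
Half-blood siblings count for one-half the weight of whole-blood siblings at the initial division.
Dividing 1 in proportion to weights (total weight 7/2): Kehinde (weight 1) → 2/7; Ifeoma (weight 1) → 2/7; Zainab (weight 1/2) → 1/7; Folake (weight 1) → 2/7.
Kehinde predeceased; the 2/7 allotted to Kehinde's branch passes to Kehinde's issue by representation.
The 2/7 is divided into 3 equal shares of 2/21 among Morounke, Adaeze, Bankole.
Morounke is living and takes 2/21.
Adaeze is living and takes 2/21.
Bankole predeceased; the 2/21 allotted to Bankole's branch passes to Bankole's issue by representation.
Dayo is the sole taker at this level and receives the full 2/21.
Ifeoma is living and takes 2/7.
Zainab predeceased; the 1/7 allotted to Zainab's branch passes to Zainab's issue by representation.
The 1/7 is divided into 3 equal shares of 1/21 among Abiodun, Lanre, Ronke.
Abiodun is living and takes 1/21.
Lanre is living and takes 1/21.
Ronke is living and takes 1/21.
Folake is living and takes 2/7.

Abiodun 1/21; Adaeze 2/21; Dayo 2/21; Folake 2/7; Ifeoma 2/7; Lanre 1/21; Morounke 2/21; Ronke 1/21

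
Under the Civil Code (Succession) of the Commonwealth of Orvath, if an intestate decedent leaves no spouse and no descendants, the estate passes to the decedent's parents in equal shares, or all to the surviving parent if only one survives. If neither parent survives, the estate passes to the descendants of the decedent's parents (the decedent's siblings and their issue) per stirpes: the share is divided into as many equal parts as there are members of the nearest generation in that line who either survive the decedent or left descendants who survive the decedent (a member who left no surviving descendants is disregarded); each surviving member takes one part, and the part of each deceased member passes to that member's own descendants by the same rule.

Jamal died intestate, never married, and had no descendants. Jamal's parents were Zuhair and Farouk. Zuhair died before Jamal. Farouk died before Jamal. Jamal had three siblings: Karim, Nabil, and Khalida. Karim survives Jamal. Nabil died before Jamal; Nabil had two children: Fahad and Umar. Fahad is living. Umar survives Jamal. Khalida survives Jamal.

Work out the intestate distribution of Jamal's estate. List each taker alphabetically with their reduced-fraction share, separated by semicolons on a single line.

Fahad 1/6; Karim 1/3; Khalida 1/3; Umar 1/6

Neither parent survives and there are no descendants, so the estate passes to Jamal's siblings and their issue per stirpes.
The estate is divided into 3 equal shares of 1/3 among Karim, Nabil, Khalida.
Karim is living and takes 1/3.
Nabil predeceased; the 1/3 allotted to Nabil's branch passes to Nabil's issue by representation.
The 1/3 is divided into 2 equal shares of 1/6 among Fahad, Umar.
Fahad is living and takes 1/6.
Umar is living and takes 1/6.
Khalida is living and takes 1/3.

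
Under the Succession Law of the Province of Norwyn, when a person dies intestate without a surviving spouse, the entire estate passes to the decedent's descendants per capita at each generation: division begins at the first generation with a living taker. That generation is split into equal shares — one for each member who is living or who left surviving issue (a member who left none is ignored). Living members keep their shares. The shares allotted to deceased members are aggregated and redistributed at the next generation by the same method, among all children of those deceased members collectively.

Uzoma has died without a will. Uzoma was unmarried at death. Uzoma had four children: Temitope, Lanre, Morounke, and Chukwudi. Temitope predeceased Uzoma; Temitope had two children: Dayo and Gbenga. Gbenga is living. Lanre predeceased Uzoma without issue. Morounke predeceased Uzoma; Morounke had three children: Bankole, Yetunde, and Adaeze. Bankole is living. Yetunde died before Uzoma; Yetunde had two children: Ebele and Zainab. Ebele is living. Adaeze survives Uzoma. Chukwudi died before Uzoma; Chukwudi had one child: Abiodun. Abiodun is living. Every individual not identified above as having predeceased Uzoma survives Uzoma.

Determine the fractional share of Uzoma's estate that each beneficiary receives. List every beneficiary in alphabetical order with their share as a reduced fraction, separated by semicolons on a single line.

Abiodun 1/6; Adaeze 1/6; Bankole 1/6; Dayo 1/6; Ebele 1/12; Gbenga 1/6; Zainab 1/12

There is no surviving spouse, so the entire estate passes to Uzoma's descendants per capita at each generation.
No one at generation 1 (Temitope, Morounke, Chukwudi) is living; moving to the next generation.
At generation 2 (Dayo, Gbenga, Bankole, Yetunde, Adaeze, Abiodun) there are 6 shares of (1)/6 = 1/6 each.
Living: Dayo, Gbenga, Bankole, Adaeze, and Abiodun — each takes 1/6.
Deceased: Yetunde. That 1/6 share is carried to generation 3.
At generation 3 (Ebele, Zainab) there are 2 shares of (1/6)/2 = 1/12 each.
Living: Ebele and Zainab — each takes 1/12.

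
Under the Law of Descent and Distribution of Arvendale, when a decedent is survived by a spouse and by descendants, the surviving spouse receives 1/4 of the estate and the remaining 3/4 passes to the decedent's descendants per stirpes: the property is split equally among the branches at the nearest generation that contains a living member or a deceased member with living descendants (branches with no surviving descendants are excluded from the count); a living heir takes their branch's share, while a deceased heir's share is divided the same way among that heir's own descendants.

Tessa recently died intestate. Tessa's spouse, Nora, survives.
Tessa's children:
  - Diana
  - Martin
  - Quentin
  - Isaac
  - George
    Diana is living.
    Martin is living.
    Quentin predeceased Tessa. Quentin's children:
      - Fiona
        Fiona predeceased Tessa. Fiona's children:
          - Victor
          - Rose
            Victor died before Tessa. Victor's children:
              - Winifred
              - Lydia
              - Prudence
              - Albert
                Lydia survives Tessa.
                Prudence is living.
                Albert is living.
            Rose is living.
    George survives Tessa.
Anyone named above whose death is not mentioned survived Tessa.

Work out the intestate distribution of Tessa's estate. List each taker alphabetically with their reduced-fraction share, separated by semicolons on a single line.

Nora, as surviving spouse, takes 1/4.
The remaining 3/4 passes to Tessa's descendants per stirpes.
The 3/4 is divided into 5 equal shares of 3/20 among Diana, Martin, Quentin, Isaac, George.
Diana is living and takes 3/20.
Martin is living and takes 3/20.
Quentin predeceased; the 3/20 allotted to Quentin's branch passes to Quentin's issue by representation.
Fiona's line is the sole branch at this level, so the full 3/20 passes to Fiona's issue by representation.
The 3/20 is divided into 2 equal shares of 3/40 among Victor, Rose.
Victor predeceased; the 3/40 allotted to Victor's branch passes to Victor's issue by representation.
The 3/40 is divided into 4 equal shares of 3/160 among Winifred, Lydia, Prudence, Albert.
Winifred is living and takes 3/160.
Lydia is living and takes 3/160.
Prudence is living and takes 3/160.
Albert is living and takes 3/160.
Rose is living and takes 3/40.
Isaac is living and takes 3/20.
George is living and takes 3/20.

Albert 3/160; Diana 3/20; George 3/20; Isaac 3/20; Lydia 3/160; Martin 3/20; Nora 1/4; Prudence 3/160; Rose 3/40; Winifred 3/160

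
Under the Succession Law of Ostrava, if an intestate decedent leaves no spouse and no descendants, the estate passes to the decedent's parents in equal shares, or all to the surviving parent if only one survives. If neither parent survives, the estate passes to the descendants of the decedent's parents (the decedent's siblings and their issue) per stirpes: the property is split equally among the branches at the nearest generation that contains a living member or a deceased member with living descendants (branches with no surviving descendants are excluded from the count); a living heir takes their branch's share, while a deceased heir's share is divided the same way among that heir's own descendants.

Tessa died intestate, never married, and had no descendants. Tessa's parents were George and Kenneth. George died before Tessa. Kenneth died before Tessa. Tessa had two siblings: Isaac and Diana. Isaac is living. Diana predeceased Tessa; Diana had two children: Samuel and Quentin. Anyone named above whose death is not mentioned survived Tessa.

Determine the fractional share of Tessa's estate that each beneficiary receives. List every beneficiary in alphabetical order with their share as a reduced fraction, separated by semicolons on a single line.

Neither parent survives and there are no descendants, so the estate passes to Tessa's siblings and their issue per stirpes.
The estate is divided into 2 equal shares of 1/2 among Isaac, Diana.
Isaac is living and takes 1/2.
Diana predeceased; the 1/2 allotted to Diana's branch passes to Diana's issue by representation.
The 1/2 is divided into 2 equal shares of 1/4 among Samuel, Quentin.
Samuel is living and takes 1/4.
Quentin is living and takes 1/4.

Isaac 1/2; Quentin 1/4; Samuel 1/4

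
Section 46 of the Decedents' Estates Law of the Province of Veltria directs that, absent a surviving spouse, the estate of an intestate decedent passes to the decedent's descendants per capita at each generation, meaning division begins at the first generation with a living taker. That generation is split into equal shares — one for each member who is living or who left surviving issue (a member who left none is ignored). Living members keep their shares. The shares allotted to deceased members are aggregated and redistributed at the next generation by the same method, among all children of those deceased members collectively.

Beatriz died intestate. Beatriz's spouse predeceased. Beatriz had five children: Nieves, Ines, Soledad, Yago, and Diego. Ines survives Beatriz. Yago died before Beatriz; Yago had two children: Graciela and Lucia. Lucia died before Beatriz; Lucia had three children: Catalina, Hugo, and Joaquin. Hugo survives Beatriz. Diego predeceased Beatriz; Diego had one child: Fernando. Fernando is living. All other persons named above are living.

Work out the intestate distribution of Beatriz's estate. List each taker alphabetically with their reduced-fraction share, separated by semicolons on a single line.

Catalina 2/45; Fernando 2/15; Graciela 2/15; Hugo 2/45; Ines 1/5; Joaquin 2/45; Nieves 1/5; Soledad 1/5

There is no surviving spouse, so the entire estate passes to Beatriz's descendants per capita at each generation.
At generation 1 (Nieves, Ines, Soledad, Yago, Diego) there are 5 shares of (1)/5 = 1/5 each.
Living: Nieves, Ines, and Soledad — each takes 1/5.
Deceased: Yago and Diego. Their combined 2/5 is pooled and carried to generation 2.
At generation 2 (Graciela, Lucia, Fernando) there are 3 shares of (2/5)/3 = 2/15 each.
Living: Graciela and Fernando — each takes 2/15.
Deceased: Lucia. That 2/15 share is carried to generation 3.
At generation 3 (Catalina, Hugo, Joaquin) there are 3 shares of (2/15)/3 = 2/45 each.
Living: Catalina, Hugo, and Joaquin — each takes 2/45.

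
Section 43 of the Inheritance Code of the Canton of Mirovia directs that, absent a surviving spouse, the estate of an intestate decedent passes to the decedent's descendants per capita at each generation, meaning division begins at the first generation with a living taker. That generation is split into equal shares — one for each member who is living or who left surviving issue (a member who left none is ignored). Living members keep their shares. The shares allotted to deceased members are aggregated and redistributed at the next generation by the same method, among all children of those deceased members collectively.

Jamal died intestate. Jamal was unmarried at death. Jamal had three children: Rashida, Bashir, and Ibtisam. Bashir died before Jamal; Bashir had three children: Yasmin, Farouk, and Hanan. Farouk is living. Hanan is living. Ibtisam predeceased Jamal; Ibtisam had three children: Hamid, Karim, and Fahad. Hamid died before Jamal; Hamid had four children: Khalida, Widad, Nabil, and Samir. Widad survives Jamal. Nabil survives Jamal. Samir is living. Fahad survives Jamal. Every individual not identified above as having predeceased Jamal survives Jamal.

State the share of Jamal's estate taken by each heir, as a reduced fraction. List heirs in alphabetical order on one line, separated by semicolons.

There is no surviving spouse, so the entire estate passes to Jamal's descendants per capita at each generation.
At generation 1 (Rashida, Bashir, Ibtisam) there are 3 shares of (1)/3 = 1/3 each.
Living: Rashida — each takes 1/3.
Deceased: Bashir and Ibtisam. Their combined 2/3 is pooled and carried to generation 2.
At generation 2 (Yasmin, Farouk, Hanan, Hamid, Karim, Fahad) there are 6 shares of (2/3)/6 = 1/9 each.
Living: Yasmin, Farouk, Hanan, Karim, and Fahad — each takes 1/9.
Deceased: Hamid. That 1/9 share is carried to generation 3.
At generation 3 (Khalida, Widad, Nabil, Samir) there are 4 shares of (1/9)/4 = 1/36 each.
Living: Khalida, Widad, Nabil, and Samir — each takes 1/36.

Fahad 1/9; Farouk 1/9; Hanan 1/9; Karim 1/9; Khalida 1/36; Nabil 1/36; Rashida 1/3; Samir 1/36; Widad 1/36; Yasmin 1/9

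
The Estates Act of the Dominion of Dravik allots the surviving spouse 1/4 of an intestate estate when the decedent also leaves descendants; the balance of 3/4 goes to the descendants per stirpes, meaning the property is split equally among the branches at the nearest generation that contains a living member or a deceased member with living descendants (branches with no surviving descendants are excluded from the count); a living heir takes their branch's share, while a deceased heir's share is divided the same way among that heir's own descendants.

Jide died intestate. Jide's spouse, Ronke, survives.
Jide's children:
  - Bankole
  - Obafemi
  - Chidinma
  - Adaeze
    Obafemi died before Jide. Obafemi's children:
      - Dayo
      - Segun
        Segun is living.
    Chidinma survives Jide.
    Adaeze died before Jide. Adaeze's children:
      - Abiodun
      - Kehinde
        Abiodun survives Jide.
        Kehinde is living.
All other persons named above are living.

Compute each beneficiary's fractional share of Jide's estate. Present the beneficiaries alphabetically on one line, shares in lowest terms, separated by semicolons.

Abiodun 3/32; Bankole 3/16; Chidinma 3/16; Dayo 3/32; Kehinde 3/32; Ronke 1/4; Segun 3/32

Ronke, as surviving spouse, takes 1/4.
The remaining 3/4 passes to Jide's descendants per stirpes.
The 3/4 is divided into 4 equal shares of 3/16 among Bankole, Obafemi, Chidinma, Adaeze.
Bankole is living and takes 3/16.
Obafemi predeceased; the 3/16 allotted to Obafemi's branch passes to Obafemi's issue by representation.
The 3/16 is divided into 2 equal shares of 3/32 among Dayo, Segun.
Dayo is living and takes 3/32.
Segun is living and takes 3/32.
Chidinma is living and takes 3/16.
Adaeze predeceased; the 3/16 allotted to Adaeze's branch passes to Adaeze's issue by representation.
The 3/16 is divided into 2 equal shares of 3/32 among Abiodun, Kehinde.
Abiodun is living and takes 3/32.
Kehinde is living and takes 3/32.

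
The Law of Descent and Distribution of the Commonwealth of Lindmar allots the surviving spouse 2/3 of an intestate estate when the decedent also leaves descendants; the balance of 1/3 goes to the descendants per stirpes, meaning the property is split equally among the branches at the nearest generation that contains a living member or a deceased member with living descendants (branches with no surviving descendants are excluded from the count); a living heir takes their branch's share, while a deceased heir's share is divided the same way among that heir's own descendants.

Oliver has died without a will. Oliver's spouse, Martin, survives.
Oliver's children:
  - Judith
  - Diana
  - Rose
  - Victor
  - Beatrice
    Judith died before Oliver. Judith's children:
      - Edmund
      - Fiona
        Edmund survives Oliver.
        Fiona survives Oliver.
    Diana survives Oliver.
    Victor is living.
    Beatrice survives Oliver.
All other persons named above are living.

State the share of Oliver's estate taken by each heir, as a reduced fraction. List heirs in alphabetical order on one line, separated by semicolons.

Beatrice 1/15; Diana 1/15; Edmund 1/30; Fiona 1/30; Martin 2/3; Rose 1/15; Victor 1/15

Martin, as surviving spouse, takes 2/3.
The remaining 1/3 passes to Oliver's descendants per stirpes.
The 1/3 is divided into 5 equal shares of 1/15 among Judith, Diana, Rose, Victor, Beatrice.
Judith predeceased; the 1/15 allotted to Judith's branch passes to Judith's issue by representation.
The 1/15 is divided into 2 equal shares of 1/30 among Edmund, Fiona.
Edmund is living and takes 1/30.
Fiona is living and takes 1/30.
Diana is living and takes 1/15.
Rose is living and takes 1/15.
Victor is living and takes 1/15.
Beatrice is living and takes 1/15.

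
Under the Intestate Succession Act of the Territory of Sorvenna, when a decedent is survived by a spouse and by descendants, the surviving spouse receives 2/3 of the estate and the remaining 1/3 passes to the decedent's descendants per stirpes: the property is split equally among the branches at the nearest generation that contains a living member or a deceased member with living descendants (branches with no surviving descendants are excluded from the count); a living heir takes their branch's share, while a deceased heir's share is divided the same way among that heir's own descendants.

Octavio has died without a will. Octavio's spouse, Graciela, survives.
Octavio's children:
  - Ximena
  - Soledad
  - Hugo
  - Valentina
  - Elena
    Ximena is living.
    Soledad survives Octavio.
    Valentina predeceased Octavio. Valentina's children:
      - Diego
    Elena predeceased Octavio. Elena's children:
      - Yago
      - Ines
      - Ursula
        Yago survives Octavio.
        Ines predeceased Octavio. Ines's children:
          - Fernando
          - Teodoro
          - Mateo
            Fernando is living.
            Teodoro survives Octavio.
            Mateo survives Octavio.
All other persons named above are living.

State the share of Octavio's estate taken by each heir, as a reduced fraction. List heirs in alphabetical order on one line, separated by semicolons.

Diego 1/15; Fernando 1/135; Graciela 2/3; Hugo 1/15; Mateo 1/135; Soledad 1/15; Teodoro 1/135; Ursula 1/45; Ximena 1/15; Yago 1/45

Graciela, as surviving spouse, takes 2/3.
The remaining 1/3 passes to Octavio's descendants per stirpes.
The 1/3 is divided into 5 equal shares of 1/15 among Ximena, Soledad, Hugo, Valentina, Elena.
Ximena is living and takes 1/15.
Soledad is living and takes 1/15.
Hugo is living and takes 1/15.
Valentina predeceased; the 1/15 allotted to Valentina's branch passes to Valentina's issue by representation.
Diego is the sole taker at this level and receives the full 1/15.
Elena predeceased; the 1/15 allotted to Elena's branch passes to Elena's issue by representation.
The 1/15 is divided into 3 equal shares of 1/45 among Yago, Ines, Ursula.
Yago is living and takes 1/45.
Ines predeceased; the 1/45 allotted to Ines's branch passes to Ines's issue by representation.
The 1/45 is divided into 3 equal shares of 1/135 among Fernando, Teodoro, Mateo.
Fernando is living and takes 1/135.
Teodoro is living and takes 1/135.
Mateo is living and takes 1/135.
Ursula is living and takes 1/45.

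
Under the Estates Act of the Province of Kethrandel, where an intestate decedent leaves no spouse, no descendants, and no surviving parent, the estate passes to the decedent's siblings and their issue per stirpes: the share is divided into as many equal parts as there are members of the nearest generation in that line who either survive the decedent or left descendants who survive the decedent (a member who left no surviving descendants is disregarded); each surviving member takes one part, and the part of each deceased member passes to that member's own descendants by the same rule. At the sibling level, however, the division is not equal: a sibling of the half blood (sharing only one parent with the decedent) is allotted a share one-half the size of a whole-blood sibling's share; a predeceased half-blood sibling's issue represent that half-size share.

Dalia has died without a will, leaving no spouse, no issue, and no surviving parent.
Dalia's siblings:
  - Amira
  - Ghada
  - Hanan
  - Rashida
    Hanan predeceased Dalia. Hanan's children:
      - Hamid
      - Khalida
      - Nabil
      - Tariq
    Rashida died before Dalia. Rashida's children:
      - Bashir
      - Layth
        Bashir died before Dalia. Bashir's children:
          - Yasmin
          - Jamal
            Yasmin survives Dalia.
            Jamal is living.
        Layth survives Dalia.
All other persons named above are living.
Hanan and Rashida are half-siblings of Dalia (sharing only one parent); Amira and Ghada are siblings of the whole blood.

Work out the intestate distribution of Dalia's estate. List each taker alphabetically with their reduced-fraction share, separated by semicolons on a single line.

Amira 1/3; Ghada 1/3; Hamid 1/24; Jamal 1/24; Khalida 1/24; Layth 1/12; Nabil 1/24; Tariq 1/24; Yasmin 1/24

No spouse, descendants, or parent survives, so the estate passes to Dalia's siblings per stirpes.
Half-blood siblings count for one-half the weight of whole-blood siblings at the initial division.
Dividing 1 in proportion to weights (total weight 3): Amira (weight 1) → 1/3; Ghada (weight 1) → 1/3; Hanan (weight 1/2) → 1/6; Rashida (weight 1/2) → 1/6.
Amira is living and takes 1/3.
Ghada is living and takes 1/3.
Hanan predeceased; the 1/6 allotted to Hanan's branch passes to Hanan's issue by representation.
The 1/6 is divided into 4 equal shares of 1/24 among Hamid, Khalida, Nabil, Tariq.
Hamid is living and takes 1/24.
Khalida is living and takes 1/24.
Nabil is living and takes 1/24.
Tariq is living and takes 1/24.
Rashida predeceased; the 1/6 allotted to Rashida's branch passes to Rashida's issue by representation.
The 1/6 is divided into 2 equal shares of 1/12 among Bashir, Layth.
Bashir predeceased; the 1/12 allotted to Bashir's branch passes to Bashir's issue by representation.
The 1/12 is divided into 2 equal shares of 1/24 among Yasmin, Jamal.
Yasmin is living and takes 1/24.
Jamal is living and takes 1/24.
Layth is living and takes 1/12.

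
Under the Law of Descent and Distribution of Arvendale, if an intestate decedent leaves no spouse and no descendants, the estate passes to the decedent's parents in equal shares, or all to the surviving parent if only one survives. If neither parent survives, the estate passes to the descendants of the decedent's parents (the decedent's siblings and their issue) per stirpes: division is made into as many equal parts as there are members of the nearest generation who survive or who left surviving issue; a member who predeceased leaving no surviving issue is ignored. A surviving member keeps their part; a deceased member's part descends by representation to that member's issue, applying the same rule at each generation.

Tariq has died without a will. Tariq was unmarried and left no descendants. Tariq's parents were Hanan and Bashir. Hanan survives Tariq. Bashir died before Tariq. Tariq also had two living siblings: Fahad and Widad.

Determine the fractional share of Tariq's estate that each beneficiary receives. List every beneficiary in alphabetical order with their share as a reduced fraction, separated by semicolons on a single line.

Only one parent, Hanan, survives, so Hanan takes the entire estate. The siblings take nothing because a surviving parent has priority.

Hanan 1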